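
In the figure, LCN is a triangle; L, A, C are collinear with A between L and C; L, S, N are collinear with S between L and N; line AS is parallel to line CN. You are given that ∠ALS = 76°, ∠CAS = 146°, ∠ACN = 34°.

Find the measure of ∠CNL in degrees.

1. ∠CLN = 76°  [A on LC, S on LN]
2. ∠LCN = 34°  [A on ray CL]
3. ∠CNL = 70°  [△LCN]

∠CNL = 70°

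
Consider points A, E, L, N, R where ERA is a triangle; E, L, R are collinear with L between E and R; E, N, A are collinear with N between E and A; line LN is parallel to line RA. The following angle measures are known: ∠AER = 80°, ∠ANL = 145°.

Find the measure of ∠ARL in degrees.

∠ARL = 65°

1. ∠LEN = 80°  [L on ER, N on EA]
2. ∠ENL = 35°  [linear pair at N on EA]
3. ∠ELN = 65°  [△ELN]
4. ∠NLR = 115°  [linear pair at L on ER]
5. ∠ARL = 65°  [LN∥RA, co-interior at R–L]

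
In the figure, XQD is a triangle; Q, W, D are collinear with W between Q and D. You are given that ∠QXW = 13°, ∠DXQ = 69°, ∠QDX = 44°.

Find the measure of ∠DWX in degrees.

∠DWX = 80°

1. ∠DQX = 67°  [△XQD]
2. ∠WQX = 67°  [W on ray QD]
3. ∠QWX = 100°  [△XQW]
4. ∠DWX = 80°  [linear pair at W on QD]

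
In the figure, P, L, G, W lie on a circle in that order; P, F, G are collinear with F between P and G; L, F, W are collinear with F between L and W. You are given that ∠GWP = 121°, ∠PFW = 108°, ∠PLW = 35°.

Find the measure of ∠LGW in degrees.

∠LGW = 83°

1. ∠GFW = 72°  [linear pair at F on PG]
2. ∠PGW = 35°  [same arc PW]
3. ∠GWL = 73°  [△GFW]
4. ∠GPW = 24°  [△PGW]
5. ∠GLW = 24°  [same arc GW]
6. ∠LGW = 83°  [△LGW]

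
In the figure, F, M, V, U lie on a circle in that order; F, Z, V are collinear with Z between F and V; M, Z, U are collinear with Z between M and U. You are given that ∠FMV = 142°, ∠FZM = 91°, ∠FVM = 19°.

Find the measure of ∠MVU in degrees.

∠MVU = 89°

1. ∠MFV = 19°  [△FMV]
2. ∠MZV = 89°  [linear pair at Z on FV]
3. ∠UMV = 72°  [△MZV]
4. ∠MUV = 19°  [same arc MV]
5. ∠MVU = 89°  [△MVU]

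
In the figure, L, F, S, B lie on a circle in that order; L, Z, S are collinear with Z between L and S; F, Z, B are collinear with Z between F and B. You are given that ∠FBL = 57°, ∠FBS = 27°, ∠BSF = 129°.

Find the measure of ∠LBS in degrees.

1. ∠FSL = 57°  [same arc LF]
2. ∠FLS = 27°  [same arc FS]
3. ∠LFS = 96°  [△LFS]
4. ∠LBS = 84°  [cyclic LFSB, opposite ∠F+∠B]

∠LBS = 84°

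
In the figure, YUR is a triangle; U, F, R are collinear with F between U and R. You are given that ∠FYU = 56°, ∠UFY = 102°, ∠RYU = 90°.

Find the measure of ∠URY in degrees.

1. ∠FUY = 22°  [△YUF]
2. ∠RUY = 22°  [F on ray UR]
3. ∠URY = 68°  [△YUR]

∠URY = 68°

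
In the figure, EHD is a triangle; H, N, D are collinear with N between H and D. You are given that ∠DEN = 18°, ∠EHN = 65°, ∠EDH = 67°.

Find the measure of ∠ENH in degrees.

∠ENH = 85°

1. ∠EDN = 67°  [N on ray DH]
2. ∠DNE = 95°  [△END]
3. ∠ENH = 85°  [linear pair at N on HD]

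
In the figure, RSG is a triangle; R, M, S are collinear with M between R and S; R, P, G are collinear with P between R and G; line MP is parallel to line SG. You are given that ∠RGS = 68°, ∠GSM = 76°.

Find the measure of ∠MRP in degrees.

∠MRP = 36°

1. ∠GSR = 76°  [M on ray SR]
2. ∠GRS = 36°  [△RSG]
3. ∠MRP = 36°  [M on RS, P on RG]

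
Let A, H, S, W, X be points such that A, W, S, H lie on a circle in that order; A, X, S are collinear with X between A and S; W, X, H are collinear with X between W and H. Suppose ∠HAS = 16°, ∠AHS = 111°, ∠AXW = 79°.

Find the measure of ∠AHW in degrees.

1. ∠HWS = 16°  [same arc SH]
2. ∠SXW = 101°  [linear pair at X on AS]
3. ∠ASW = 63°  [△WXS]
4. ∠AHW = 63°  [same arc AW]

∠AHW = 63°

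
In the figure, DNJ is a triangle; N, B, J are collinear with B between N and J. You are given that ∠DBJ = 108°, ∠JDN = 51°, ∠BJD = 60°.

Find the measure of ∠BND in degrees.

∠BND = 69°

1. ∠DJN = 60°  [B on ray JN]
2. ∠DNJ = 69°  [△DNJ]
3. ∠BND = 69°  [B on ray NJ]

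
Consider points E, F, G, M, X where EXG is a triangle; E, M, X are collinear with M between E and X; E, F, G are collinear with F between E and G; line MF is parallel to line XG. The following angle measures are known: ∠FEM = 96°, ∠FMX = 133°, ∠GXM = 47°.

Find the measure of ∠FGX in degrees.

1. ∠GEX = 96°  [M on EX, F on EG]
2. ∠EXG = 47°  [M on ray XE]
3. ∠EGX = 37°  [△EXG]
4. ∠FGX = 37°  [F on ray GE]

∠FGX = 37°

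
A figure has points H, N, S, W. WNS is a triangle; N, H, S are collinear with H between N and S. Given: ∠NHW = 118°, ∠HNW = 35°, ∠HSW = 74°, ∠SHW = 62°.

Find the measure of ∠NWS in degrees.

1. ∠SNW = 35°  [H on ray NS]
2. ∠NSW = 74°  [H on ray SN]
3. ∠NWS = 71°  [△WNS]

∠NWS = 71°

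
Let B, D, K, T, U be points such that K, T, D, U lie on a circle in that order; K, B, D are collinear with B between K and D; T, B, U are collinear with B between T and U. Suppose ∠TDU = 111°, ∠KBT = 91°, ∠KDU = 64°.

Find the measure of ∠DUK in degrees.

1. ∠TKU = 69°  [cyclic KTDU, opposite ∠K+∠D]
2. ∠DBU = 91°  [vertical angles at B]
3. ∠KTU = 64°  [same arc KU]
4. ∠KUT = 47°  [△KTU]
5. ∠KBU = 89°  [linear pair at B on KD]
6. ∠DKU = 44°  [△KBU]
7. ∠DUK = 72°  [△KDU]

∠DUK = 72°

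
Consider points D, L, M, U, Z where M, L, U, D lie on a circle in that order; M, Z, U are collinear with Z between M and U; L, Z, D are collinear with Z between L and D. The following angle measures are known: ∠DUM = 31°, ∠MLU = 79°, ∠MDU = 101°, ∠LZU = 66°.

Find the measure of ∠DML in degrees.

1. ∠DLM = 31°  [same arc MD]
2. ∠DMU = 48°  [△MUD]
3. ∠DZM = 66°  [vertical angles at Z]
4. ∠LDM = 66°  [△MZD]
5. ∠DML = 83°  [△MLD]

∠DML = 83°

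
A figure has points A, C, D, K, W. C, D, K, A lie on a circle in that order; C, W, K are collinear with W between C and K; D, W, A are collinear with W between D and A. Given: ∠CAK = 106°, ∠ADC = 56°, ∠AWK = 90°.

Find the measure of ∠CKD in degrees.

∠CKD = 72°

1. ∠AKC = 56°  [same arc CA]
2. ∠CWD = 90°  [vertical angles at W]
3. ∠ACK = 18°  [△CKA]
4. ∠DWK = 90°  [linear pair at W on CK]
5. ∠ADK = 18°  [same arc KA]
6. ∠CKD = 72°  [△DWK]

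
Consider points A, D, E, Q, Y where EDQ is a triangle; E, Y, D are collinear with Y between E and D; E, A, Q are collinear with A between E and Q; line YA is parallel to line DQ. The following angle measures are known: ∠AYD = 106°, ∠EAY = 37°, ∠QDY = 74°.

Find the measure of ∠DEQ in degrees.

∠DEQ = 69°

1. ∠AYE = 74°  [linear pair at Y on ED]
2. ∠AEY = 69°  [△EYA]
3. ∠DEQ = 69°  [Y on ED, A on EQ]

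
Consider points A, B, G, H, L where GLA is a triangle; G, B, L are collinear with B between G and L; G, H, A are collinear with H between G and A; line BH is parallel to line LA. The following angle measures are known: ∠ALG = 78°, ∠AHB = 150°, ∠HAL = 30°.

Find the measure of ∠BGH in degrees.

1. ∠GBH = 78°  [BH∥LA, corresponding at B]
2. ∠BHG = 30°  [linear pair at H on GA]
3. ∠BGH = 72°  [△GBH]

∠BGH = 72°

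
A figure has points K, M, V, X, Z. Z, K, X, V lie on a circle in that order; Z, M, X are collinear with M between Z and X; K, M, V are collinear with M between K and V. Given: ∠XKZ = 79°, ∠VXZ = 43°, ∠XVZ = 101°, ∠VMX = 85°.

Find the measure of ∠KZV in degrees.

1. ∠VKZ = 43°  [same arc ZV]
2. ∠VZX = 36°  [△ZXV]
3. ∠VMZ = 95°  [linear pair at M on ZX]
4. ∠KVZ = 49°  [△ZMV]
5. ∠KZV = 88°  [△ZKV]

∠KZV = 88°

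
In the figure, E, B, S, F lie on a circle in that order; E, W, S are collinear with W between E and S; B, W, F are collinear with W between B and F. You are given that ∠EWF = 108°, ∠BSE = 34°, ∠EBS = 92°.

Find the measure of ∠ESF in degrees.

1. ∠BFE = 34°  [same arc EB]
2. ∠EFS = 88°  [cyclic EBSF, opposite ∠B+∠F]
3. ∠FES = 38°  [△EWF]
4. ∠ESF = 54°  [△ESF]

∠ESF = 54°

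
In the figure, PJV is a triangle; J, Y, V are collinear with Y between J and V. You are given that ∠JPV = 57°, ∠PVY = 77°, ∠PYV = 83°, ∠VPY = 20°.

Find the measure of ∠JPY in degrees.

∠JPY = 37°

1. ∠JVP = 77°  [Y on ray VJ]
2. ∠JYP = 97°  [linear pair at Y on JV]
3. ∠PJV = 46°  [△PJV]
4. ∠PJY = 46°  [Y on ray JV]
5. ∠JPY = 37°  [△PJY]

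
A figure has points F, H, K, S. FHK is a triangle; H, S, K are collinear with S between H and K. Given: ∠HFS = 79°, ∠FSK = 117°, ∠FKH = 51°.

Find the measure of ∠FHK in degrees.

1. ∠FSH = 63°  [linear pair at S on HK]
2. ∠FHS = 38°  [△FHS]
3. ∠FHK = 38°  [S on ray HK]

∠FHK = 38°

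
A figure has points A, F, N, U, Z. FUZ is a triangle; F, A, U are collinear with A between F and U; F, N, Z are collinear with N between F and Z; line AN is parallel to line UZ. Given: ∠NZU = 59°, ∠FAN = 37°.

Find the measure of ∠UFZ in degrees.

∠UFZ = 84°

1. ∠FZU = 59°  [N on ray ZF]
2. ∠FUZ = 37°  [AN∥UZ, corresponding at A]
3. ∠UFZ = 84°  [△FUZ]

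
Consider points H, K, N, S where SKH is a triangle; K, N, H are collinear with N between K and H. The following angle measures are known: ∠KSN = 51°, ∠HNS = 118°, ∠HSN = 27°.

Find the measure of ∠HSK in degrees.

1. ∠NHS = 35°  [△SNH]
2. ∠KNS = 62°  [linear pair at N on KH]
3. ∠KHS = 35°  [N on ray HK]
4. ∠NKS = 67°  [△SKN]
5. ∠HKS = 67°  [N on ray KH]
6. ∠HSK = 78°  [△SKH]

∠HSK = 78°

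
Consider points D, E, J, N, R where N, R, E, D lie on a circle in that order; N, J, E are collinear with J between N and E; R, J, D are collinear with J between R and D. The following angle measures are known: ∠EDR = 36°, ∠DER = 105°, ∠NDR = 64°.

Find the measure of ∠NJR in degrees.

1. ∠ENR = 36°  [same arc RE]
2. ∠DNR = 75°  [cyclic NRED, opposite ∠N+∠E]
3. ∠DRN = 41°  [△NRD]
4. ∠NJR = 103°  [△NJR]

∠NJR = 103°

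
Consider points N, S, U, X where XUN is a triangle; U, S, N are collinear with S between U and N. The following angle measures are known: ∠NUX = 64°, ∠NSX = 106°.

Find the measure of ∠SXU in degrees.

1. ∠SUX = 64°  [S on ray UN]
2. ∠USX = 74°  [linear pair at S on UN]
3. ∠SXU = 42°  [△XUS]

∠SXU = 42°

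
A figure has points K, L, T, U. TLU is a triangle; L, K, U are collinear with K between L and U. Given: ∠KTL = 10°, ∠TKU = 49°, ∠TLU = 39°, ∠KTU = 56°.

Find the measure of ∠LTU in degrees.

∠LTU = 66°

1. ∠KUT = 75°  [△TKU]
2. ∠LUT = 75°  [K on ray UL]
3. ∠LTU = 66°  [△TLU]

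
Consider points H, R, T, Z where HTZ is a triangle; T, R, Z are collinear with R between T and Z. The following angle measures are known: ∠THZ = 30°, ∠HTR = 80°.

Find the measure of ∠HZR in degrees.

∠HZR = 70°

1. ∠HTZ = 80°  [R on ray TZ]
2. ∠HZT = 70°  [△HTZ]
3. ∠HZR = 70°  [R on ray ZT]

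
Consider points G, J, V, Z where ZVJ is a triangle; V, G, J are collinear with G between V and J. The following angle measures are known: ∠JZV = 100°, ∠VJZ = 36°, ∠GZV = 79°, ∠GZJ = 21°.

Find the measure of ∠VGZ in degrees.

1. ∠GJZ = 36°  [G on ray JV]
2. ∠JGZ = 123°  [△ZGJ]
3. ∠VGZ = 57°  [linear pair at G on VJ]

∠VGZ = 57°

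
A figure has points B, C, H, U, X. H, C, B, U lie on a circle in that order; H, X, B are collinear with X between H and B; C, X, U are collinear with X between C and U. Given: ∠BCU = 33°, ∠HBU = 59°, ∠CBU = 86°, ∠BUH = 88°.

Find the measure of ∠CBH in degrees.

1. ∠BUC = 61°  [△CBU]
2. ∠BCH = 92°  [cyclic HCBU, opposite ∠C+∠U]
3. ∠BHC = 61°  [same arc CB]
4. ∠CBH = 27°  [△HCB]

∠CBH = 27°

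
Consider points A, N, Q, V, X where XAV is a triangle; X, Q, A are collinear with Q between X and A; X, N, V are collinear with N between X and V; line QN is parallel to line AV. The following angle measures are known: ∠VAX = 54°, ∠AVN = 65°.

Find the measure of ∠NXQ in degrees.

∠NXQ = 61°

1. ∠AVX = 65°  [N on ray VX]
2. ∠AXV = 61°  [△XAV]
3. ∠NXQ = 61°  [Q on XA, N on XV]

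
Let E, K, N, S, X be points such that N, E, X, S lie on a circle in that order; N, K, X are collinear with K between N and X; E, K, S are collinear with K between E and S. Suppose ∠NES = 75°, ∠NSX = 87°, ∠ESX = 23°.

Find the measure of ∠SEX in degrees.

1. ∠NXS = 75°  [same arc NS]
2. ∠SNX = 18°  [△NXS]
3. ∠SEX = 18°  [same arc XS]

∠SEX = 18°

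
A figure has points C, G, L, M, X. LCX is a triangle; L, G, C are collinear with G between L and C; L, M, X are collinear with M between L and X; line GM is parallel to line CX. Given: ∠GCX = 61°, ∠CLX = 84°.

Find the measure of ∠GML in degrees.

∠GML = 35°

1. ∠LCX = 61°  [G on ray CL]
2. ∠CXL = 35°  [△LCX]
3. ∠GML = 35°  [GM∥CX, corresponding at M]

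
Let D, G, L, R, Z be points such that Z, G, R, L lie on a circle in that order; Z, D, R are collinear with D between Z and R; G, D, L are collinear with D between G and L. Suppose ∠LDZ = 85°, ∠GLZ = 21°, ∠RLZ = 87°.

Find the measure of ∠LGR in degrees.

1. ∠GDR = 85°  [vertical angles at D]
2. ∠GRZ = 21°  [same arc ZG]
3. ∠LGR = 74°  [△GDR]

∠LGR = 74°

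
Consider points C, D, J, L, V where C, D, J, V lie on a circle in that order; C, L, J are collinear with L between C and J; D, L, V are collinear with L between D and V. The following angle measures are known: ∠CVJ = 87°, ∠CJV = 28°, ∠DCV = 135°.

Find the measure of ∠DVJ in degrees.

∠DVJ = 70°

1. ∠JCV = 65°  [△CJV]
2. ∠DJV = 45°  [cyclic CDJV, opposite ∠C+∠J]
3. ∠JDV = 65°  [same arc JV]
4. ∠DVJ = 70°  [△DJV]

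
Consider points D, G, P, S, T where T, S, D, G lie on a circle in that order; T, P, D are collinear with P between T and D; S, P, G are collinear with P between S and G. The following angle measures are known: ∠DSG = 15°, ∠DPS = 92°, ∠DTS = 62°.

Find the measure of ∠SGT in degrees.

∠SGT = 73°

1. ∠DTG = 15°  [same arc DG]
2. ∠GPT = 92°  [vertical angles at P]
3. ∠SGT = 73°  [△TPG]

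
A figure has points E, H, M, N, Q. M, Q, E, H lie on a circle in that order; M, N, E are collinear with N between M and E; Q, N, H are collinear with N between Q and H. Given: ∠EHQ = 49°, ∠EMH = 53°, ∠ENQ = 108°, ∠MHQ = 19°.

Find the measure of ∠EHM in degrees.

1. ∠EMQ = 49°  [same arc QE]
2. ∠EQH = 53°  [same arc EH]
3. ∠MEQ = 19°  [△QNE]
4. ∠EQM = 112°  [△MQE]
5. ∠EHM = 68°  [cyclic MQEH, opposite ∠Q+∠H]

∠EHM = 68°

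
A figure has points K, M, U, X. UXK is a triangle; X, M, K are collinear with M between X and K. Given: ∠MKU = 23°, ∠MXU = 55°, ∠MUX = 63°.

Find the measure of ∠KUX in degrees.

∠KUX = 102°

1. ∠UKX = 23°  [M on ray KX]
2. ∠KXU = 55°  [M on ray XK]
3. ∠KUX = 102°  [△UXK]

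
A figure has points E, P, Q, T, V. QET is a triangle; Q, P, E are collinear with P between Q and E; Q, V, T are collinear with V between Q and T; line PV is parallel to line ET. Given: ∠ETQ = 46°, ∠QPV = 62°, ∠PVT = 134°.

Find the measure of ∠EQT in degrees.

∠EQT = 72°

1. ∠PVQ = 46°  [PV∥ET, corresponding at V]
2. ∠PQV = 72°  [△QPV]
3. ∠EQT = 72°  [P on QE, V on QT]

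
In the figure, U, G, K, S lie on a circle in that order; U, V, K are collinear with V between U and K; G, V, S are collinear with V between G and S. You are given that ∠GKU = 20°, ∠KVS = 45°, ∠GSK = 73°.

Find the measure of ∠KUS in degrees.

1. ∠GSU = 20°  [same arc UG]
2. ∠SVU = 135°  [linear pair at V on UK]
3. ∠KUS = 25°  [△UVS]

∠KUS = 25°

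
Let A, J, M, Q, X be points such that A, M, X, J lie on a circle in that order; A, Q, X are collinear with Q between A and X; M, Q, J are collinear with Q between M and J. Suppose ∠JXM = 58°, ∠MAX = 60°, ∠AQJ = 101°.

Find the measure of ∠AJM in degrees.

∠AJM = 17°

1. ∠MJX = 60°  [same arc MX]
2. ∠MQX = 101°  [vertical angles at Q]
3. ∠JMX = 62°  [△MXJ]
4. ∠AXM = 17°  [△MQX]
5. ∠AJM = 17°  [same arc AM]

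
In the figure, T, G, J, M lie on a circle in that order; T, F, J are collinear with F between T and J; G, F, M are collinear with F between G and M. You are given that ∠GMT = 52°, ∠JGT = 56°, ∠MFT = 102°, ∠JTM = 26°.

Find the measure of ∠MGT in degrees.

1. ∠JMT = 124°  [cyclic TGJM, opposite ∠G+∠M]
2. ∠MJT = 30°  [△TJM]
3. ∠MGT = 30°  [same arc TM]

∠MGT = 30°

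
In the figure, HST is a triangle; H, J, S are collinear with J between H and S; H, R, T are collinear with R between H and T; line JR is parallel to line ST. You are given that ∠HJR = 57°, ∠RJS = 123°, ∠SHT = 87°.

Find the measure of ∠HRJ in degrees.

1. ∠HST = 57°  [JR∥ST, corresponding at J]
2. ∠HTS = 36°  [△HST]
3. ∠HRJ = 36°  [JR∥ST, corresponding at R]

∠HRJ = 36°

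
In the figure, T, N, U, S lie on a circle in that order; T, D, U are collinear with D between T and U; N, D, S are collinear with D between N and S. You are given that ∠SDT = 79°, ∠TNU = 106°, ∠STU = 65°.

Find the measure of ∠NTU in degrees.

1. ∠NDU = 79°  [vertical angles at D]
2. ∠TSU = 74°  [cyclic TNUS, opposite ∠N+∠S]
3. ∠SUT = 41°  [△TUS]
4. ∠NDT = 101°  [linear pair at D on TU]
5. ∠SNT = 41°  [same arc TS]
6. ∠NTU = 38°  [△TDN]

∠NTU = 38°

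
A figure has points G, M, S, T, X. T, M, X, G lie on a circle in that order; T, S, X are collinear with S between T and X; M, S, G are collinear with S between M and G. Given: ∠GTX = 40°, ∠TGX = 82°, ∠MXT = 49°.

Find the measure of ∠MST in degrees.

1. ∠GXT = 58°  [△TXG]
2. ∠TMX = 98°  [cyclic TMXG, opposite ∠M+∠G]
3. ∠MTX = 33°  [△TMX]
4. ∠GMT = 58°  [same arc TG]
5. ∠MST = 89°  [△TSM]

∠MST = 89°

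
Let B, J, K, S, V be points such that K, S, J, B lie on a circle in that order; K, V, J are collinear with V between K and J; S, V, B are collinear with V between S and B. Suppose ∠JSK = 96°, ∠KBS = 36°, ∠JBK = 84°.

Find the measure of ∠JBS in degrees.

1. ∠KJS = 36°  [same arc KS]
2. ∠JKS = 48°  [△KSJ]
3. ∠JBS = 48°  [same arc SJ]

∠JBS = 48°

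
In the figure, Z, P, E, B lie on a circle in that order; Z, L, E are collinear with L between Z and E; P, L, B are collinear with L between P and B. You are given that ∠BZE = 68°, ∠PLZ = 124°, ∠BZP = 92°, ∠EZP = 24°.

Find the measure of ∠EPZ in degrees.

∠EPZ = 100°

1. ∠BPE = 68°  [same arc EB]
2. ∠ELP = 56°  [linear pair at L on ZE]
3. ∠PEZ = 56°  [△PLE]
4. ∠EPZ = 100°  [△ZPE]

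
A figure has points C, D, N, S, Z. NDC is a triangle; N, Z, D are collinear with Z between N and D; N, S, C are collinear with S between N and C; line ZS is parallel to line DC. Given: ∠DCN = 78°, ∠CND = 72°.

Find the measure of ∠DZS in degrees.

1. ∠CDN = 30°  [△NDC]
2. ∠NZS = 30°  [ZS∥DC, corresponding at Z]
3. ∠DZS = 150°  [linear pair at Z on ND]

∠DZS = 150°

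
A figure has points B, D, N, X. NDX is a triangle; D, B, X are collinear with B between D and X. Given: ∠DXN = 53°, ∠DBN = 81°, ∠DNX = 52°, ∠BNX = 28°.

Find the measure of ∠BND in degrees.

∠BND = 24°

1. ∠NDX = 75°  [△NDX]
2. ∠BDN = 75°  [B on ray DX]
3. ∠BND = 24°  [△NDB]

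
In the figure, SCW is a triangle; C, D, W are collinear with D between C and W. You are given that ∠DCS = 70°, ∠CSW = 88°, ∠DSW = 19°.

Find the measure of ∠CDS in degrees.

∠CDS = 41°

1. ∠SCW = 70°  [D on ray CW]
2. ∠CWS = 22°  [△SCW]
3. ∠DWS = 22°  [D on ray WC]
4. ∠SDW = 139°  [△SDW]
5. ∠CDS = 41°  [linear pair at D on CW]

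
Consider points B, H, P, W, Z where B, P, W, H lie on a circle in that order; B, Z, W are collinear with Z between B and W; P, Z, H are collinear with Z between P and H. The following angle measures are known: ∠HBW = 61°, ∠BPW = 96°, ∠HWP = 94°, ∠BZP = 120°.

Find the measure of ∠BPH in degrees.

1. ∠BHW = 84°  [cyclic BPWH, opposite ∠P+∠H]
2. ∠BWH = 35°  [△BWH]
3. ∠BPH = 35°  [same arc BH]

∠BPH = 35°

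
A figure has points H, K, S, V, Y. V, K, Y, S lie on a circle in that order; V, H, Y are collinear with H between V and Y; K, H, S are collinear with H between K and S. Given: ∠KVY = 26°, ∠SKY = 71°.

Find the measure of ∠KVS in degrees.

∠KVS = 97°

1. ∠KSY = 26°  [same arc KY]
2. ∠KYS = 83°  [△KYS]
3. ∠KVS = 97°  [cyclic VKYS, opposite ∠V+∠Y]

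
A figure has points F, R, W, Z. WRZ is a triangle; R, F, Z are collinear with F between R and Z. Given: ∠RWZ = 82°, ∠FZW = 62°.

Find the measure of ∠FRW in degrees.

∠FRW = 36°

1. ∠RZW = 62°  [F on ray ZR]
2. ∠WRZ = 36°  [△WRZ]
3. ∠FRW = 36°  [F on ray RZ]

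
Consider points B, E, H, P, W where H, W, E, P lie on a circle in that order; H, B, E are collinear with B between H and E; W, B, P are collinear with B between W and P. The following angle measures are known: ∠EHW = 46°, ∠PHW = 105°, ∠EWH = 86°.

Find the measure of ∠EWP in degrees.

∠EWP = 59°

1. ∠EPW = 46°  [same arc WE]
2. ∠PEW = 75°  [cyclic HWEP, opposite ∠H+∠E]
3. ∠EWP = 59°  [△WEP]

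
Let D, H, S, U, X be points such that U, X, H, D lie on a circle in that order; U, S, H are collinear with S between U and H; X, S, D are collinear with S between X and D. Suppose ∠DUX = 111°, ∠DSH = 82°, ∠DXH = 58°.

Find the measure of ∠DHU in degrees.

1. ∠DHX = 69°  [cyclic UXHD, opposite ∠U+∠H]
2. ∠HDX = 53°  [△XHD]
3. ∠DHU = 45°  [△HSD]

∠DHU = 45°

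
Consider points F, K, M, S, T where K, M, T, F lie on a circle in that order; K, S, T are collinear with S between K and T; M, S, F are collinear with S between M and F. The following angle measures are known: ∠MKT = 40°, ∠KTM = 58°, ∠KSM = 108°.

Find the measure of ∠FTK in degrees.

1. ∠MFT = 40°  [same arc MT]
2. ∠FST = 108°  [vertical angles at S]
3. ∠FTK = 32°  [△TSF]

∠FTK = 32°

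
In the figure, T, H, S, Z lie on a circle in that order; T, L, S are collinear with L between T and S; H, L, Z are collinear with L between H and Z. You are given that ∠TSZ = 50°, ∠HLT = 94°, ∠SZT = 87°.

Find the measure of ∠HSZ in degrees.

∠HSZ = 101°

1. ∠STZ = 43°  [△TSZ]
2. ∠SLZ = 94°  [vertical angles at L]
3. ∠SHZ = 43°  [same arc SZ]
4. ∠HZS = 36°  [△SLZ]
5. ∠HSZ = 101°  [△HSZ]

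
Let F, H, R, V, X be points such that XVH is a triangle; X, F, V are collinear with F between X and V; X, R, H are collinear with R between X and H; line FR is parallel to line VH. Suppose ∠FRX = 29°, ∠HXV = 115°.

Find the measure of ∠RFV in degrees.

∠RFV = 144°

1. ∠VHX = 29°  [FR∥VH, corresponding at R]
2. ∠HVX = 36°  [△XVH]
3. ∠RFX = 36°  [FR∥VH, corresponding at F]
4. ∠RFV = 144°  [linear pair at F on XV]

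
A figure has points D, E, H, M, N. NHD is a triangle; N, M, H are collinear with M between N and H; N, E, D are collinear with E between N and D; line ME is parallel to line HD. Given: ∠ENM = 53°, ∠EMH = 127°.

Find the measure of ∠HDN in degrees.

1. ∠EMN = 53°  [linear pair at M on NH]
2. ∠MEN = 74°  [△NME]
3. ∠HDN = 74°  [ME∥HD, corresponding at E]

∠HDN = 74°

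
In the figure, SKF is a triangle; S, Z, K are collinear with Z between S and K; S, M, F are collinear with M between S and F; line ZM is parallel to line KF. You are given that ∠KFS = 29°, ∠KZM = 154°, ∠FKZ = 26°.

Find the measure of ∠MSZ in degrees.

1. ∠SMZ = 29°  [ZM∥KF, corresponding at M]
2. ∠MZS = 26°  [linear pair at Z on SK]
3. ∠MSZ = 125°  [△SZM]

∠MSZ = 125°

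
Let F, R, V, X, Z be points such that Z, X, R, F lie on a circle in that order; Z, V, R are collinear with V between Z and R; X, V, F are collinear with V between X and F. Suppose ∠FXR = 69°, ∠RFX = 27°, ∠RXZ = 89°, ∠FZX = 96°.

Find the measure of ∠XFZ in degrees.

∠XFZ = 64°

1. ∠RZX = 27°  [same arc XR]
2. ∠XRZ = 64°  [△ZXR]
3. ∠XFZ = 64°  [same arc ZX]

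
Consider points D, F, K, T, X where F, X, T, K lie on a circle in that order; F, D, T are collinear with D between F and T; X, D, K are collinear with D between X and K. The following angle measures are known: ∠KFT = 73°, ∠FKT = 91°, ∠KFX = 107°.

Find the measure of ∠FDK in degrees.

1. ∠KXT = 73°  [same arc TK]
2. ∠FTK = 16°  [△FTK]
3. ∠KTX = 73°  [cyclic FXTK, opposite ∠F+∠T]
4. ∠TKX = 34°  [△XTK]
5. ∠KDT = 130°  [△TDK]
6. ∠FDK = 50°  [linear pair at D on FT]

∠FDK = 50°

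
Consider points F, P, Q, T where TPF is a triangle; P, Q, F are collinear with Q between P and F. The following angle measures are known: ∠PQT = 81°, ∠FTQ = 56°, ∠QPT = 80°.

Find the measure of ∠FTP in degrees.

∠FTP = 75°

1. ∠FQT = 99°  [linear pair at Q on PF]
2. ∠QFT = 25°  [△TQF]
3. ∠FPT = 80°  [Q on ray PF]
4. ∠PFT = 25°  [Q on ray FP]
5. ∠FTP = 75°  [△TPF]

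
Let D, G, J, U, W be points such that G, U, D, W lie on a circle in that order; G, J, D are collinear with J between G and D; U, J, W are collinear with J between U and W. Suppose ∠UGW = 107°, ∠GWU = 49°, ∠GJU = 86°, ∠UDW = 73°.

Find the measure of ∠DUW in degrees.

1. ∠GDU = 49°  [same arc GU]
2. ∠DJU = 94°  [linear pair at J on GD]
3. ∠DUW = 37°  [△UJD]

∠DUW = 37°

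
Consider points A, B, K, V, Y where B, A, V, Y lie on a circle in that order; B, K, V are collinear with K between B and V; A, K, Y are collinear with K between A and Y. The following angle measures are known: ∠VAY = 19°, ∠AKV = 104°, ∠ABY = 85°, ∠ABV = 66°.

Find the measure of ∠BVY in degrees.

∠BVY = 38°

1. ∠BKY = 104°  [vertical angles at K]
2. ∠AYV = 66°  [same arc AV]
3. ∠VKY = 76°  [linear pair at K on BV]
4. ∠BVY = 38°  [△VKY]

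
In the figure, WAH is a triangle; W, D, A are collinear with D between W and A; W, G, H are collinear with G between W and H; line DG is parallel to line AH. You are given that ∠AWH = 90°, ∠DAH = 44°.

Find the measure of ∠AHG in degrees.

∠AHG = 46°

1. ∠HAW = 44°  [D on ray AW]
2. ∠AHW = 46°  [△WAH]
3. ∠AHG = 46°  [G on ray HW]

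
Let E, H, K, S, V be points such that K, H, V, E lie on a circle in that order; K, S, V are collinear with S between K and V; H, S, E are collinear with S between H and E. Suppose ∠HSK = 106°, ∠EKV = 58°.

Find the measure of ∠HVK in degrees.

1. ∠HSV = 74°  [linear pair at S on KV]
2. ∠EHV = 58°  [same arc VE]
3. ∠HVK = 48°  [△HSV]

∠HVK = 48°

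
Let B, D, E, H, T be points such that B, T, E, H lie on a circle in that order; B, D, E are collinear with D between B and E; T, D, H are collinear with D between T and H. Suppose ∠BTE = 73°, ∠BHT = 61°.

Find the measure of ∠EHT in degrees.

1. ∠BET = 61°  [same arc BT]
2. ∠EBT = 46°  [△BTE]
3. ∠EHT = 46°  [same arc TE]

∠EHT = 46°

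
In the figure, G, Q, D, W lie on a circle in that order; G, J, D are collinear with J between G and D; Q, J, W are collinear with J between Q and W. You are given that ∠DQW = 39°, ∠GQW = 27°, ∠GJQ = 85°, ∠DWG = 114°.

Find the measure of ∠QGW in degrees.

∠QGW = 107°

1. ∠GDW = 27°  [same arc GW]
2. ∠DJW = 85°  [vertical angles at J]
3. ∠DWQ = 68°  [△DJW]
4. ∠QDW = 73°  [△QDW]
5. ∠QGW = 107°  [cyclic GQDW, opposite ∠G+∠D]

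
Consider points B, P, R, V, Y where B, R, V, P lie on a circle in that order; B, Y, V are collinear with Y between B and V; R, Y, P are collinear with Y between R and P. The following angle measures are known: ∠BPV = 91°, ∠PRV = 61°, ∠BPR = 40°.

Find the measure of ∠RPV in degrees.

∠RPV = 51°

1. ∠BRV = 89°  [cyclic BRVP, opposite ∠R+∠P]
2. ∠BVR = 40°  [same arc BR]
3. ∠RBV = 51°  [△BRV]
4. ∠RPV = 51°  [same arc RV]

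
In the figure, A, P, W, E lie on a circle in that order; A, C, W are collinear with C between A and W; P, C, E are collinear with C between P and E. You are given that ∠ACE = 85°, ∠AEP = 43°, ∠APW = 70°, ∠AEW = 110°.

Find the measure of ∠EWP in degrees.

1. ∠PCW = 85°  [vertical angles at C]
2. ∠ECW = 95°  [linear pair at C on AW]
3. ∠EAW = 52°  [△ACE]
4. ∠AWP = 43°  [same arc AP]
5. ∠AWE = 18°  [△AWE]
6. ∠EPW = 52°  [△PCW]
7. ∠PEW = 67°  [△WCE]
8. ∠EWP = 61°  [△PWE]

∠EWP = 61°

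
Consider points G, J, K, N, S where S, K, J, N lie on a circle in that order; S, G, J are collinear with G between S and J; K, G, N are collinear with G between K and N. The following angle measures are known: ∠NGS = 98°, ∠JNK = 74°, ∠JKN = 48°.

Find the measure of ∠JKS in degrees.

1. ∠JGK = 98°  [vertical angles at G]
2. ∠JSK = 74°  [same arc KJ]
3. ∠KJS = 34°  [△KGJ]
4. ∠JKS = 72°  [△SKJ]

∠JKS = 72°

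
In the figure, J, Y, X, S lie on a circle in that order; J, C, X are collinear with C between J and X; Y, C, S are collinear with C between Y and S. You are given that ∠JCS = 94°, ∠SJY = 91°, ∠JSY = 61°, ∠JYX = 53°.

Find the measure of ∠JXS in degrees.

∠JXS = 28°

1. ∠SJX = 25°  [△JCS]
2. ∠JSX = 127°  [cyclic JYXS, opposite ∠Y+∠S]
3. ∠JXS = 28°  [△JXS]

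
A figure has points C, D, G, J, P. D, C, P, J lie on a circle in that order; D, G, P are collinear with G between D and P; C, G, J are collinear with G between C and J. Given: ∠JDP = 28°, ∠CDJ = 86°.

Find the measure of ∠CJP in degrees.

∠CJP = 58°

1. ∠JCP = 28°  [same arc PJ]
2. ∠CPJ = 94°  [cyclic DCPJ, opposite ∠D+∠P]
3. ∠CJP = 58°  [△CPJ]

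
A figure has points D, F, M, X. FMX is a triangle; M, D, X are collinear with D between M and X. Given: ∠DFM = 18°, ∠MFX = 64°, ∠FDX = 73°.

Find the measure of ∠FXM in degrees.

1. ∠FDM = 107°  [linear pair at D on MX]
2. ∠DMF = 55°  [△FMD]
3. ∠FMX = 55°  [D on ray MX]
4. ∠FXM = 61°  [△FMX]

∠FXM = 61°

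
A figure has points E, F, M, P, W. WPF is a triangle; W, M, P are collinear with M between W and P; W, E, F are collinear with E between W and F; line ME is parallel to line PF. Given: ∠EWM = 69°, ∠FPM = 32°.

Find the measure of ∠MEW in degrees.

∠MEW = 79°

1. ∠FWP = 69°  [M on WP, E on WF]
2. ∠FPW = 32°  [M on ray PW]
3. ∠PFW = 79°  [△WPF]
4. ∠MEW = 79°  [ME∥PF, corresponding at E]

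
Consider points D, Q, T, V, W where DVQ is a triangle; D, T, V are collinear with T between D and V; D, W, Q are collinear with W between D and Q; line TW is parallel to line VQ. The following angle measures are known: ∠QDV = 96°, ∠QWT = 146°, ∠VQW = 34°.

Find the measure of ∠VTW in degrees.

1. ∠TDW = 96°  [T on DV, W on DQ]
2. ∠DWT = 34°  [linear pair at W on DQ]
3. ∠DTW = 50°  [△DTW]
4. ∠VTW = 130°  [linear pair at T on DV]

∠VTW = 130°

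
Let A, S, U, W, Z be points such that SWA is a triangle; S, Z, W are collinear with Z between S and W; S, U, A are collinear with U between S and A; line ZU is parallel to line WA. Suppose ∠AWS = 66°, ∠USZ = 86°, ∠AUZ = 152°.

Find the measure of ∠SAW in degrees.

∠SAW = 28°

1. ∠SZU = 66°  [ZU∥WA, corresponding at Z]
2. ∠SUZ = 28°  [△SZU]
3. ∠SAW = 28°  [ZU∥WA, corresponding at U]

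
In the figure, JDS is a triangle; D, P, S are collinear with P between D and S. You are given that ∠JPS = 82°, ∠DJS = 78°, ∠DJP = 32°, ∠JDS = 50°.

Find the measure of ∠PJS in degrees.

1. ∠DSJ = 52°  [△JDS]
2. ∠JSP = 52°  [P on ray SD]
3. ∠PJS = 46°  [△JPS]

∠PJS = 46°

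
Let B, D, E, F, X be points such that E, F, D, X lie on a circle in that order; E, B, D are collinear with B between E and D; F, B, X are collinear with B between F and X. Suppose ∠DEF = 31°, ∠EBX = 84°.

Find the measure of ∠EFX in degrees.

∠EFX = 53°

1. ∠DXF = 31°  [same arc FD]
2. ∠DBX = 96°  [linear pair at B on ED]
3. ∠EDX = 53°  [△DBX]
4. ∠EFX = 53°  [same arc EX]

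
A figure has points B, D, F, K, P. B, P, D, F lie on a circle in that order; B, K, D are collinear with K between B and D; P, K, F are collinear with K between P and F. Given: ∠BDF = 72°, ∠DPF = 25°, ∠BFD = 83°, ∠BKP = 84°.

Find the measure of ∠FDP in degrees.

∠FDP = 131°

1. ∠DKF = 84°  [vertical angles at K]
2. ∠DFP = 24°  [△DKF]
3. ∠FDP = 131°  [△PDF]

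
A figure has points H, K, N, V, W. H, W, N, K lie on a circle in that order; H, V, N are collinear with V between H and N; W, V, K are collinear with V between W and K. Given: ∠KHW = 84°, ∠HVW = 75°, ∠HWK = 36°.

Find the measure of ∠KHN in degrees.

1. ∠HKW = 60°  [△HWK]
2. ∠KVN = 75°  [vertical angles at V]
3. ∠HVK = 105°  [linear pair at V on HN]
4. ∠KHN = 15°  [△HVK]

∠KHN = 15°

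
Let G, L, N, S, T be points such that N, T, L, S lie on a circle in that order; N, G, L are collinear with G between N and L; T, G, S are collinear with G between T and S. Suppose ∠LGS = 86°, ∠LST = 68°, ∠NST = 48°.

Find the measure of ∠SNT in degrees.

1. ∠NGT = 86°  [vertical angles at G]
2. ∠LNT = 68°  [same arc TL]
3. ∠NTS = 26°  [△NGT]
4. ∠SNT = 106°  [△NTS]

∠SNT = 106°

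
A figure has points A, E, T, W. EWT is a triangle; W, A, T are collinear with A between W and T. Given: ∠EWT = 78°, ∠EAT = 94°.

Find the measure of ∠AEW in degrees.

∠AEW = 16°

1. ∠AWE = 78°  [A on ray WT]
2. ∠EAW = 86°  [linear pair at A on WT]
3. ∠AEW = 16°  [△EWA]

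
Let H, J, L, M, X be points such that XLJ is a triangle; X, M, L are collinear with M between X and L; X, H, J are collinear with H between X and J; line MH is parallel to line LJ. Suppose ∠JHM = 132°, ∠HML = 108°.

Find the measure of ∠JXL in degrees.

1. ∠MHX = 48°  [linear pair at H on XJ]
2. ∠HMX = 72°  [linear pair at M on XL]
3. ∠HXM = 60°  [△XMH]
4. ∠JXL = 60°  [M on XL, H on XJ]

∠JXL = 60°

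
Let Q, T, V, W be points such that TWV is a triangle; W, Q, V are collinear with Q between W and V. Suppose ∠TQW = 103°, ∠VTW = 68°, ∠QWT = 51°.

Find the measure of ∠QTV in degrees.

∠QTV = 42°

1. ∠TQV = 77°  [linear pair at Q on WV]
2. ∠TWV = 51°  [Q on ray WV]
3. ∠TVW = 61°  [△TWV]
4. ∠QVT = 61°  [Q on ray VW]
5. ∠QTV = 42°  [△TQV]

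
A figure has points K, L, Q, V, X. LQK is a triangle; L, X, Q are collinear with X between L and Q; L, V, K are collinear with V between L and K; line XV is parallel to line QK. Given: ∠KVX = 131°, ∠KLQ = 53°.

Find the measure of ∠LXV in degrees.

∠LXV = 78°

1. ∠LVX = 49°  [linear pair at V on LK]
2. ∠VLX = 53°  [X on LQ, V on LK]
3. ∠LXV = 78°  [△LXV]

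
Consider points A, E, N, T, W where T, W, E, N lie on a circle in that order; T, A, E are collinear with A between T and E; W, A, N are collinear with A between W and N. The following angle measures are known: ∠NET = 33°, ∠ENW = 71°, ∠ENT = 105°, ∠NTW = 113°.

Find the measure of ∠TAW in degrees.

∠TAW = 76°

1. ∠NWT = 33°  [same arc TN]
2. ∠ETW = 71°  [same arc WE]
3. ∠TAW = 76°  [△TAW]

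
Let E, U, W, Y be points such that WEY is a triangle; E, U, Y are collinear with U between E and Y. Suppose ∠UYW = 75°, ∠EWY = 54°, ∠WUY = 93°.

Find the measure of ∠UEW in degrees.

∠UEW = 51°

1. ∠EYW = 75°  [U on ray YE]
2. ∠WEY = 51°  [△WEY]
3. ∠UEW = 51°  [U on ray EY]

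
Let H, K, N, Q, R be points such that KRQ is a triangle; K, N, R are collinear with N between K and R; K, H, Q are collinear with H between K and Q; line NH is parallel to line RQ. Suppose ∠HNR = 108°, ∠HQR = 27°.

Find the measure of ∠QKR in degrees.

1. ∠HNK = 72°  [linear pair at N on KR]
2. ∠KQR = 27°  [H on ray QK]
3. ∠KRQ = 72°  [NH∥RQ, corresponding at N]
4. ∠QKR = 81°  [△KRQ]

∠QKR = 81°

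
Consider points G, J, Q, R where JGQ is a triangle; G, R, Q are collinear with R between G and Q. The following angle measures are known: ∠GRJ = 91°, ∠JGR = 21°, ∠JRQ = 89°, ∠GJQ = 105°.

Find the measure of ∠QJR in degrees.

1. ∠JGQ = 21°  [R on ray GQ]
2. ∠GQJ = 54°  [△JGQ]
3. ∠JQR = 54°  [R on ray QG]
4. ∠QJR = 37°  [△JRQ]

∠QJR = 37°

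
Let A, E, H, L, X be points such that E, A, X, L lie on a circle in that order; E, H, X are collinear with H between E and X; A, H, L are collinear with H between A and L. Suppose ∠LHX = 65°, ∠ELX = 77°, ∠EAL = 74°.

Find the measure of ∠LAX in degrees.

1. ∠AHE = 65°  [vertical angles at H]
2. ∠EAX = 103°  [cyclic EAXL, opposite ∠A+∠L]
3. ∠AEX = 41°  [△EHA]
4. ∠AHX = 115°  [linear pair at H on EX]
5. ∠AXE = 36°  [△EAX]
6. ∠LAX = 29°  [△AHX]

∠LAX = 29°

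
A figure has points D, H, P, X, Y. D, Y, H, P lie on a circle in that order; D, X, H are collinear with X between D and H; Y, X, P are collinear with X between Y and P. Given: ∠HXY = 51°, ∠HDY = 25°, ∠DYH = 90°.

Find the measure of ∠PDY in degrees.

1. ∠DXY = 129°  [linear pair at X on DH]
2. ∠DHY = 65°  [△DYH]
3. ∠DYP = 26°  [△DXY]
4. ∠DPY = 65°  [same arc DY]
5. ∠PDY = 89°  [△DYP]

∠PDY = 89°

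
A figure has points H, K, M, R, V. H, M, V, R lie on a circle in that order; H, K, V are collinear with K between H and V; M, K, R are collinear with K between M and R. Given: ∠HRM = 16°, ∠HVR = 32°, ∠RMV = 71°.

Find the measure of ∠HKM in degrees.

1. ∠HVM = 16°  [same arc HM]
2. ∠MKV = 93°  [△MKV]
3. ∠HKM = 87°  [linear pair at K on HV]

∠HKM = 87°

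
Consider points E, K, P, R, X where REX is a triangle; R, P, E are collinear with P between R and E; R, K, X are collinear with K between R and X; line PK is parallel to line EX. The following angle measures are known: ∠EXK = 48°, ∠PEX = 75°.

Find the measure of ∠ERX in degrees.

1. ∠EXR = 48°  [K on ray XR]
2. ∠REX = 75°  [P on ray ER]
3. ∠ERX = 57°  [△REX]

∠ERX = 57°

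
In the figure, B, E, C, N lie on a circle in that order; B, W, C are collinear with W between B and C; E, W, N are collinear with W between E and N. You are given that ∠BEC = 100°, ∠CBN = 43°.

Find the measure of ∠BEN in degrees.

1. ∠BNC = 80°  [cyclic BECN, opposite ∠E+∠N]
2. ∠BCN = 57°  [△BCN]
3. ∠BEN = 57°  [same arc BN]

∠BEN = 57°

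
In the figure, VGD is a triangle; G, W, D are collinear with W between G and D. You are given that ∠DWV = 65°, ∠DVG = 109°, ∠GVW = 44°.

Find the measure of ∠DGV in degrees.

∠DGV = 21°

1. ∠GWV = 115°  [linear pair at W on GD]
2. ∠VGW = 21°  [△VGW]
3. ∠DGV = 21°  [W on ray GD]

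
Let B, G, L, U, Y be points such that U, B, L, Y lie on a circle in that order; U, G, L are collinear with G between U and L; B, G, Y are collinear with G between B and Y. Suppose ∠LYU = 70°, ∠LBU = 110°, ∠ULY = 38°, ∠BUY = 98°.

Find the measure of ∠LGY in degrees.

1. ∠LUY = 72°  [△ULY]
2. ∠UBY = 38°  [same arc UY]
3. ∠BYU = 44°  [△UBY]
4. ∠UGY = 64°  [△UGY]
5. ∠LGY = 116°  [linear pair at G on UL]

∠LGY = 116°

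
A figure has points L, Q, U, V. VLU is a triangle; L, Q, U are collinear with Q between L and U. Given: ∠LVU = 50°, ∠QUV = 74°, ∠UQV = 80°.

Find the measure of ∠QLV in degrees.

∠QLV = 56°

1. ∠LUV = 74°  [Q on ray UL]
2. ∠ULV = 56°  [△VLU]
3. ∠QLV = 56°  [Q on ray LU]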